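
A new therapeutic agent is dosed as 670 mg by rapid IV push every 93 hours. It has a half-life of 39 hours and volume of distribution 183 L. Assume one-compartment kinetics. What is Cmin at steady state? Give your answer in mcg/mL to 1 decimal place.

0.9 mcg/mL

Over one 93-h interval, 93/39 ≈ 2.3846 half-lives elapse, leaving f ≈ 0.1915 of each dose.
At steady state, accumulation factor R = 1/(1 − e^(−kτ)) ≈ 1.2369.
Single-dose peak C₀ = D/Vd = 670/183 ≈ 3.661 mcg/mL.
Steady-state peak Cmax,ss = C₀·R ≈ 3.661 × 1.2369 ≈ 4.528 mcg/mL.
Steady-state trough Cmin,ss = Cmax,ss·f ≈ 4.528 × 0.1915 ≈ 0.867 mcg/mL.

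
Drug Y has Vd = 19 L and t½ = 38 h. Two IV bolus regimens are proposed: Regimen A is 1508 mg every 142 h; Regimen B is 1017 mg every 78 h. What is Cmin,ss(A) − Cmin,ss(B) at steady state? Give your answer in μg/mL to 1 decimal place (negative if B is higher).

-10.6 μg/mL

Regimen A: f = (1/2)^(142/38) ≈ 0.0750; Cmin,ss = (1508/19)·f/(1−f) ≈ 6.435 μg/mL.
Regimen B: f = (1/2)^(78/38) ≈ 0.2410; Cmin,ss = (1017/19)·f/(1−f) ≈ 16.996 μg/mL.
Difference ≈ 6.435 − 16.996 ≈ -10.561 μg/mL.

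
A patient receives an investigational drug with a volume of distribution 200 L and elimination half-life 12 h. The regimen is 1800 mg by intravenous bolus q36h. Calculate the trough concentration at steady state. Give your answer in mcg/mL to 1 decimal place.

1.3 mcg/mL

τ = 36 h = 3 half-lives, so f = (1/2)^3 = 0.125.
Accumulation ratio R = 1/(1 − f) = 1/0.875 = 8/7.
Single-dose peak C₀ = D/Vd = 1800/200 = 9 mcg/mL.
Steady-state peak Cmax,ss = C₀·R = 9 × 8/7 ≈ 10.286 mcg/mL.
Steady-state trough Cmin,ss = Cmax,ss·f ≈ 10.286 × 0.125 ≈ 1.286 mcg/mL.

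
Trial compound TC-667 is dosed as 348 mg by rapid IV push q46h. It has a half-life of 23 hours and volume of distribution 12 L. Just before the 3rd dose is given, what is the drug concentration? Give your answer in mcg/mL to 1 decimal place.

f = (1/2)^(τ/t½) = (1/2)^(46/23) ≈ 0.2500.
C₀ = D/Vd = 348/12 ≈ 29.000 mcg/mL.
Before the 3rd dose, 2 doses have been given. Superposition: Cmin = C₀·(f + f²).
≈ 29.000 × (0.2500 + 0.0625) ≈ 29.000 × 0.3125 ≈ 9.062 mcg/mL.

9.1 mcg/mL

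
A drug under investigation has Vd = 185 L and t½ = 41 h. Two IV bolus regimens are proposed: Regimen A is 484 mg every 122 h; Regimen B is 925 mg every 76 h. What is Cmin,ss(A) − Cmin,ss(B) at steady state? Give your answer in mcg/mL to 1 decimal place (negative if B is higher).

Regimen A: f = (1/2)^(122/41) ≈ 0.1271; Cmin,ss = (484/185)·f/(1−f) ≈ 0.381 mcg/mL.
Regimen B: f = (1/2)^(76/41) ≈ 0.2767; Cmin,ss = (925/185)·f/(1−f) ≈ 1.913 mcg/mL.
Difference ≈ 0.381 − 1.913 ≈ -1.532 mcg/mL.

-1.5 mcg/mL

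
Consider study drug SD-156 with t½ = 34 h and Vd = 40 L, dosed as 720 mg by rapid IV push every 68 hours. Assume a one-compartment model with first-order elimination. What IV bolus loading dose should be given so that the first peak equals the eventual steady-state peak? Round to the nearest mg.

f = (1/2)^(68/34) ≈ 0.250000; accumulation ratio R = 1/(1−f) ≈ 1.33333.
Loading dose to hit Cmax,ss on first dose: D_load = D_maint·R ≈ 720 × 1.33333 ≈ 960.00 mg.

960 mg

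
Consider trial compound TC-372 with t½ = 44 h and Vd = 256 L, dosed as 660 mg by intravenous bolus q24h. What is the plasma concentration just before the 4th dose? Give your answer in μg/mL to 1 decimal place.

3.8 μg/mL

f = (1/2)^(τ/t½) = (1/2)^(24/44) ≈ 0.6852.
C₀ = D/Vd = 660/256 ≈ 2.578 μg/mL.
Before the 4th dose, 3 doses have been given. Superposition: Cmin = C₀·(f + f² + … + f^3).
≈ 2.578 × (0.6852 + 0.4695 + 0.3217) ≈ 2.578 × 1.4764 ≈ 3.806 μg/mL.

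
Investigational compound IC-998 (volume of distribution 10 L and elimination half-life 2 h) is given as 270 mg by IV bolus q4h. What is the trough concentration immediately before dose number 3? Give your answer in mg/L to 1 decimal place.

8.4 mg/L

f = (1/2)^(τ/t½) = (1/2)^(4/2) ≈ 0.2500.
C₀ = D/Vd = 270/10 ≈ 27.000 mg/L.
Before the 3rd dose, 2 doses have been given. Superposition: Cmin = C₀·(f + f²).
≈ 27.000 × (0.2500 + 0.0625) ≈ 27.000 × 0.3125 ≈ 8.438 mg/L.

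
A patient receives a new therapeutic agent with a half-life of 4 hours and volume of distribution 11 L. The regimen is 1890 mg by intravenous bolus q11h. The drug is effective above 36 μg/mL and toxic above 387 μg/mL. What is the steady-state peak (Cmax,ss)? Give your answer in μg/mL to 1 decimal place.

201.8 μg/mL

k = ln2/t½ = ln2/4 ≈ 0.173287 h⁻¹; fraction remaining f = e^(−kτ) = e^(−0.173287×11) ≈ 0.1487.
Accumulation ratio R = 1/(1 − f) ≈ 1/0.8513 ≈ 1.1747.
Each bolus raises the concentration by D/Vd = 1890/11 ≈ 171.818 μg/mL.
Steady-state peak Cmax,ss = C₀·R ≈ 171.818 × 1.1747 ≈ 201.835 μg/mL.
Peak 201.8 μg/mL vs MTC 387 μg/mL: below toxic threshold.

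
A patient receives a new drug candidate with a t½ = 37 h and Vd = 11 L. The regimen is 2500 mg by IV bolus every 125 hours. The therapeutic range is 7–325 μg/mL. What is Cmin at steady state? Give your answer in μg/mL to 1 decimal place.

k = ln2/t½ = ln2/37 ≈ 0.018734 h⁻¹; fraction remaining f = e^(−kτ) = e^(−0.018734×125) ≈ 0.0962.
Accumulation ratio R = 1/(1 − f) ≈ 1/0.9038 ≈ 1.1064.
Each bolus raises the concentration by D/Vd = 2500/11 ≈ 227.273 μg/mL.
Steady-state peak Cmax,ss = C₀·R ≈ 227.273 × 1.1064 ≈ 251.455 μg/mL.
Steady-state trough Cmin,ss = Cmax,ss·f ≈ 251.455 × 0.0962 ≈ 24.190 μg/mL.
Trough 24.2 μg/mL vs MEC 7 μg/mL: adequate.

24.2 μg/mL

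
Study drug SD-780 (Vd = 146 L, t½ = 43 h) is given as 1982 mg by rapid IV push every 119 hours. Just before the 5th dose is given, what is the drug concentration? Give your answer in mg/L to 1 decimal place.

f = (1/2)^(τ/t½) = (1/2)^(119/43) ≈ 0.1469.
C₀ = D/Vd = 1982/146 ≈ 13.575 mg/L.
Before the 5th dose, 4 doses have been given. Superposition: Cmin = C₀·(f + f² + … + f^4).
≈ 13.575 × (0.1469 + 0.0216 + 0.0032 + 0.0005) ≈ 13.575 × 0.1722 ≈ 2.338 mg/L.

2.3 mg/L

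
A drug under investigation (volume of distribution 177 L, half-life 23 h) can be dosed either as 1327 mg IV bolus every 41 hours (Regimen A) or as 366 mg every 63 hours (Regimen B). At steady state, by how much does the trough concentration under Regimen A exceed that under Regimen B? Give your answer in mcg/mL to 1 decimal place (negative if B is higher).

Regimen A: f = (1/2)^(41/23) ≈ 0.2907; Cmin,ss = (1327/177)·f/(1−f) ≈ 3.073 mcg/mL.
Regimen B: f = (1/2)^(63/23) ≈ 0.1498; Cmin,ss = (366/177)·f/(1−f) ≈ 0.364 mcg/mL.
Difference ≈ 3.073 − 0.364 ≈ 2.709 mcg/mL.

2.7 mcg/mL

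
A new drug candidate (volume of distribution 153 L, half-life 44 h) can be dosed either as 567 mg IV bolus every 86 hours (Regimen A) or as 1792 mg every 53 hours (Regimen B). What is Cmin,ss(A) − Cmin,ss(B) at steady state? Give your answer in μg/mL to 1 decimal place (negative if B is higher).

Regimen A: f = (1/2)^(86/44) ≈ 0.2580; Cmin,ss = (567/153)·f/(1−f) ≈ 1.289 μg/mL.
Regimen B: f = (1/2)^(53/44) ≈ 0.4339; Cmin,ss = (1792/153)·f/(1−f) ≈ 8.977 μg/mL.
Difference ≈ 1.289 − 8.977 ≈ -7.688 μg/mL.

-7.7 μg/mL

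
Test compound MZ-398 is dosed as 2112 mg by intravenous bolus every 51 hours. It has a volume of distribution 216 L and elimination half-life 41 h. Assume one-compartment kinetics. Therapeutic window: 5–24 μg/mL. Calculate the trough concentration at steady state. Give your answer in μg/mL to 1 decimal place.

Over one 51-h interval, 51/41 ≈ 1.2439 half-lives elapse, leaving f ≈ 0.4222 of each dose.
Each bolus raises the concentration by D/Vd = 2112/216 ≈ 9.778 μg/mL.
Steady-state trough Cmin,ss = C₀·f/(1−f) ≈ 9.778 × 0.4222/0.5778 ≈ 7.145 μg/mL.
Trough 7.1 μg/mL vs MEC 5 μg/mL: adequate.

7.1 μg/mL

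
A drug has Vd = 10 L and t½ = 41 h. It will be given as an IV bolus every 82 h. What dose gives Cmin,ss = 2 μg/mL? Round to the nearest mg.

60 mg

τ/t½ = 82/41 ≈ 2, so f = (1/2)^(82/41) ≈ 0.250000.
Cmin,ss = (D/Vd)·f/(1−f), so D = Cmin,ss·Vd·(1−f)/f.
D = 2 × 10 × (1−f)/f ≈ 2 × 10 × 3.00000 ≈ 60.00 mg.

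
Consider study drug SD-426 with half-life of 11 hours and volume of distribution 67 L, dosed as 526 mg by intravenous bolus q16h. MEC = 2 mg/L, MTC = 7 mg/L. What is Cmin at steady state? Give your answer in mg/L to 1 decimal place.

4.5 mg/L

k = ln2/t½ = ln2/11 ≈ 0.063013 h⁻¹; fraction remaining f = e^(−kτ) = e^(−0.063013×16) ≈ 0.3649.
Single-dose peak C₀ = D/Vd = 526/67 ≈ 7.851 mg/L.
Steady-state trough Cmin,ss = C₀·f/(1−f) ≈ 7.851 × 0.3649/0.6351 ≈ 4.511 mg/L.
Trough 4.5 mg/L vs MEC 2 mg/L: adequate.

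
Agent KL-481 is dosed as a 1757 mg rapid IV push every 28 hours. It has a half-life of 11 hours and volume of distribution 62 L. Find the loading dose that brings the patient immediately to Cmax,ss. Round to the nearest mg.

f = (1/2)^(28/11) ≈ 0.171294; accumulation ratio R = 1/(1−f) ≈ 1.20670.
Loading dose to hit Cmax,ss on first dose: D_load = D_maint·R ≈ 1757 × 1.20670 ≈ 2120.17 mg.

2120 mg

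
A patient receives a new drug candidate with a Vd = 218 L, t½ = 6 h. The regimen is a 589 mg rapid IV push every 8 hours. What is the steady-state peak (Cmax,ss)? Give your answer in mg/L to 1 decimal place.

4.5 mg/L

Over one 8-h interval, 8/6 ≈ 1.3333 half-lives elapse, leaving f ≈ 0.3969 of each dose.
At steady state, accumulation factor R = 1/(1 − e^(−kτ)) ≈ 1.6581.
Single-dose peak C₀ = D/Vd = 589/218 ≈ 2.702 mg/L.
Steady-state peak Cmax,ss = C₀·R ≈ 2.702 × 1.6581 ≈ 4.480 mg/L.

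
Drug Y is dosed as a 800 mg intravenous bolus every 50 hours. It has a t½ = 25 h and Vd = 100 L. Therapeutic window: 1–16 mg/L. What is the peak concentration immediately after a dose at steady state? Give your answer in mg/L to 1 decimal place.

The dosing interval is 2 half-lives, so f = 2^(−2) = 0.25.
Accumulation ratio R = 1/(1 − f) = 1/0.75 = 4/3.
Single-dose peak C₀ = D/Vd = 800/100 = 8 mg/L.
Steady-state peak Cmax,ss = C₀·R = 8 × 4/3 ≈ 10.667 mg/L.
Peak 10.7 mg/L vs MTC 16 mg/L: below toxic threshold.

10.7 mg/L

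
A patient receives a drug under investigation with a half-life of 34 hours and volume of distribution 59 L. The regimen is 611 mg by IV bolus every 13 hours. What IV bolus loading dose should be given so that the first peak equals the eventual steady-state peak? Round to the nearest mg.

2624 mg

f = (1/2)^(13/34) ≈ 0.767185; accumulation ratio R = 1/(1−f) ≈ 4.29526.
Loading dose to hit Cmax,ss on first dose: D_load = D_maint·R ≈ 611 × 4.29526 ≈ 2624.40 mg.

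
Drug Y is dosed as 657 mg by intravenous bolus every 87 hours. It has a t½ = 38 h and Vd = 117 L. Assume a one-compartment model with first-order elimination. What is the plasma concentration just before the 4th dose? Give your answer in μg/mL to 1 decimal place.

1.4 μg/mL

f = (1/2)^(τ/t½) = (1/2)^(87/38) ≈ 0.2046.
C₀ = D/Vd = 657/117 ≈ 5.615 μg/mL.
Before the 4th dose, 3 doses have been given. Superposition: Cmin = C₀·(f + f² + … + f^3).
≈ 5.615 × (0.2046 + 0.0419 + 0.0086) ≈ 5.615 × 0.2551 ≈ 1.432 μg/mL.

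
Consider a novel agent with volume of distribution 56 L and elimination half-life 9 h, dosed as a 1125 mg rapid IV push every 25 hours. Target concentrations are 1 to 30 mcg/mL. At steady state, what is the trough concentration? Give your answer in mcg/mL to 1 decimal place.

Over one 25-h interval, 25/9 ≈ 2.7778 half-lives elapse, leaving f ≈ 0.1458 of each dose.
Accumulation ratio R = 1/(1 − f) ≈ 1/0.8542 ≈ 1.1707.
Each bolus raises the concentration by D/Vd = 1125/56 ≈ 20.089 mcg/mL.
Steady-state peak Cmax,ss = C₀·R ≈ 20.089 × 1.1707 ≈ 23.518 mcg/mL.
One interval later, Cmin,ss = Cmax,ss·e^(−kτ) ≈ 23.518 × 0.1458 ≈ 3.429 mcg/mL.
Trough 3.4 mcg/mL vs MEC 1 mcg/mL: adequate.

3.4 mcg/mL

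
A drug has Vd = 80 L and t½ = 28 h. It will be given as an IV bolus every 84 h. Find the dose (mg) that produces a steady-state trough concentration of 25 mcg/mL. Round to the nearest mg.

14000 mg

τ/t½ = 84/28 ≈ 3, so f = (1/2)^(84/28) ≈ 0.125000.
Cmin,ss = (D/Vd)·f/(1−f), so D = Cmin,ss·Vd·(1−f)/f.
D = 25 × 80 × (1−f)/f ≈ 25 × 80 × 7.00000 ≈ 14000.00 mg.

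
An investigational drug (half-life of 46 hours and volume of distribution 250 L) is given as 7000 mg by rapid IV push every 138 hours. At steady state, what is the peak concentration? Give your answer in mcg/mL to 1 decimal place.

The dosing interval is 3 half-lives, so f = 2^(−3) = 0.125.
At steady state, R = 1/(1 − 0.125) = 8/7.
Single-dose peak C₀ = D/Vd = 7000/250 = 28 mcg/mL.
Steady-state peak Cmax,ss = C₀·R = 28 × 8/7 ≈ 32.000 mcg/mL.

32.0 mcg/mL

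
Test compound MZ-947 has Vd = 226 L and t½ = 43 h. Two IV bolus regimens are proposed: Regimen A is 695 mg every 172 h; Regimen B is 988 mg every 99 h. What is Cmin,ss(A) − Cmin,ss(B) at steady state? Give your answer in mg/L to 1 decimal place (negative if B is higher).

-0.9 mg/L

Regimen A: f = (1/2)^(172/43) ≈ 0.0625; Cmin,ss = (695/226)·f/(1−f) ≈ 0.205 mg/L.
Regimen B: f = (1/2)^(99/43) ≈ 0.2027; Cmin,ss = (988/226)·f/(1−f) ≈ 1.111 mg/L.
Difference ≈ 0.205 − 1.111 ≈ -0.906 mg/L.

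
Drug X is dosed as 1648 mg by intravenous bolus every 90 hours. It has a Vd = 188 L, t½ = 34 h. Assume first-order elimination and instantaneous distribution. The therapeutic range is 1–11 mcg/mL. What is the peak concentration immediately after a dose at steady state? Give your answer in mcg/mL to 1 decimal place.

10.4 mcg/mL

k = ln2/t½ = ln2/34 ≈ 0.020387 h⁻¹; fraction remaining f = e^(−kτ) = e^(−0.020387×90) ≈ 0.1596.
At steady state, accumulation factor R = 1/(1 − e^(−kτ)) ≈ 1.1899.
Each bolus raises the concentration by D/Vd = 1648/188 ≈ 8.766 mcg/mL.
Cmax,ss = C₀/(1 − f) ≈ 8.766/0.8404 ≈ 10.431 mcg/mL.
Peak 10.4 mcg/mL vs MTC 11 mcg/mL: below toxic threshold.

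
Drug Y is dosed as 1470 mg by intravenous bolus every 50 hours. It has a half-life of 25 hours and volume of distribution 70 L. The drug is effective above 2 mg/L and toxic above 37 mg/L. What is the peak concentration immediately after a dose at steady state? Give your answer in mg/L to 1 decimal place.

28.0 mg/L

τ = 50 h = 2 half-lives, so f = (1/2)^2 = 0.25.
At steady state, R = 1/(1 − 0.25) = 4/3.
Single-dose peak C₀ = D/Vd = 1470/70 = 21 mg/L.
Steady-state peak Cmax,ss = C₀·R = 21 × 4/3 ≈ 28.000 mg/L.
Peak 28.0 mg/L vs MTC 37 mg/L: below toxic threshold.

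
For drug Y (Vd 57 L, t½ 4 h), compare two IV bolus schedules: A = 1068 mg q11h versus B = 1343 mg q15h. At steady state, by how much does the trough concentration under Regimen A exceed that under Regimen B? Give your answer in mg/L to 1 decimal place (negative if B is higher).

Regimen A: f = (1/2)^(11/4) ≈ 0.1487; Cmin,ss = (1068/57)·f/(1−f) ≈ 3.273 mg/L.
Regimen B: f = (1/2)^(15/4) ≈ 0.0743; Cmin,ss = (1343/57)·f/(1−f) ≈ 1.891 mg/L.
Difference ≈ 3.273 − 1.891 ≈ 1.382 mg/L.

1.4 mg/L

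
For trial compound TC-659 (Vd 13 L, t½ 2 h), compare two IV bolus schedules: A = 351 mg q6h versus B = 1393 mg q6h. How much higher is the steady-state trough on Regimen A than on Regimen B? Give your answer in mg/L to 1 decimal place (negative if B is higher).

Regimen A: f = (1/2)^(6/2) ≈ 0.1250; Cmin,ss = (351/13)·f/(1−f) ≈ 3.857 mg/L.
Regimen B: f = (1/2)^(6/2) ≈ 0.1250; Cmin,ss = (1393/13)·f/(1−f) ≈ 15.308 mg/L.
Difference ≈ 3.857 − 15.308 ≈ -11.451 mg/L.

-11.5 mg/L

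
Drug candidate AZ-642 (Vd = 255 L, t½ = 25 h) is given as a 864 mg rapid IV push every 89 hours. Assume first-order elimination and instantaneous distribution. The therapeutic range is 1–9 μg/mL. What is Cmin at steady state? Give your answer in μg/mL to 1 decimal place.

τ/t½ = 89/25 ≈ 3.56, so fraction remaining f = (1/2)^(89/25) ≈ 0.0848.
At steady state, accumulation factor R = 1/(1 − e^(−kτ)) ≈ 1.0927.
Single-dose peak C₀ = D/Vd = 864/255 ≈ 3.388 μg/mL.
Steady-state peak Cmax,ss = C₀·R ≈ 3.388 × 1.0927 ≈ 3.702 μg/mL.
One interval later, Cmin,ss = Cmax,ss·e^(−kτ) ≈ 3.702 × 0.0848 ≈ 0.314 μg/mL.
Trough 0.3 μg/mL vs MEC 1 μg/mL: subtherapeutic.

0.3 μg/mL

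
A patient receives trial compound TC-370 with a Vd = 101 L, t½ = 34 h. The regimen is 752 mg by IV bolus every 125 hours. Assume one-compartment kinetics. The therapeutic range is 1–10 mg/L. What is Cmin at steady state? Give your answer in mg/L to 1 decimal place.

0.6 mg/L

k = ln2/t½ = ln2/34 ≈ 0.020387 h⁻¹; fraction remaining f = e^(−kτ) = e^(−0.020387×125) ≈ 0.0782.
Accumulation ratio R = 1/(1 − f) ≈ 1/0.9218 ≈ 1.0848.
Each bolus raises the concentration by D/Vd = 752/101 ≈ 7.446 mg/L.
Cmax,ss = C₀/(1 − f) ≈ 7.446/0.9218 ≈ 8.078 mg/L.
One interval later, Cmin,ss = Cmax,ss·e^(−kτ) ≈ 8.078 × 0.0782 ≈ 0.632 mg/L.
Trough 0.6 mg/L vs MEC 1 mg/L: subtherapeutic.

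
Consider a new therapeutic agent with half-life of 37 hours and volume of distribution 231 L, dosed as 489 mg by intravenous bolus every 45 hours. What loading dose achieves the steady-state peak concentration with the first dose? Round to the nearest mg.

f = (1/2)^(45/37) ≈ 0.430410; accumulation ratio R = 1/(1−f) ≈ 1.75565.
Loading dose to hit Cmax,ss on first dose: D_load = D_maint·R ≈ 489 × 1.75565 ≈ 858.51 mg.

859 mg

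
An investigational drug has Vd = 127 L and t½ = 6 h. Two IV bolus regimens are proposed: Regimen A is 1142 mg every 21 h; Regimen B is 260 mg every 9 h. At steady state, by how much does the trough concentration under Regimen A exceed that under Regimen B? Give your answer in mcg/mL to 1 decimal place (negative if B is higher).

-0.2 mcg/mL

Regimen A: f = (1/2)^(21/6) ≈ 0.0884; Cmin,ss = (1142/127)·f/(1−f) ≈ 0.872 mcg/mL.
Regimen B: f = (1/2)^(9/6) ≈ 0.3536; Cmin,ss = (260/127)·f/(1−f) ≈ 1.120 mcg/mL.
Difference ≈ 0.872 − 1.120 ≈ -0.248 mcg/mL.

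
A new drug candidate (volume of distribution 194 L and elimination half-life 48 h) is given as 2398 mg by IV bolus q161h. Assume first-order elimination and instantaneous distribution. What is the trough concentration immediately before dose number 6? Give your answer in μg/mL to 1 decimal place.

1.3 μg/mL

f = (1/2)^(τ/t½) = (1/2)^(161/48) ≈ 0.0978.
C₀ = D/Vd = 2398/194 ≈ 12.361 μg/mL.
Before the 6th dose, 5 doses have been given. Superposition: Cmin = C₀·(f + f² + … + f^5).
≈ 12.361 × (0.0978 + 0.0096 + 0.0009 + 0.0001 + 0.0000) ≈ 12.361 × 0.1084 ≈ 1.340 μg/mL.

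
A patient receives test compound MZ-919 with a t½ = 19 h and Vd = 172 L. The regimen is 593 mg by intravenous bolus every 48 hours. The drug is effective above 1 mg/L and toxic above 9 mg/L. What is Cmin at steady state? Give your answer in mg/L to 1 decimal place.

0.7 mg/L

Over one 48-h interval, 48/19 ≈ 2.5263 half-lives elapse, leaving f ≈ 0.1736 of each dose.
At steady state, accumulation factor R = 1/(1 − e^(−kτ)) ≈ 1.2101.
Each bolus raises the concentration by D/Vd = 593/172 ≈ 3.448 mg/L.
Steady-state peak Cmax,ss = C₀·R ≈ 3.448 × 1.2101 ≈ 4.172 mg/L.
Steady-state trough Cmin,ss = Cmax,ss·f ≈ 4.172 × 0.1736 ≈ 0.724 mg/L.
Trough 0.7 mg/L vs MEC 1 mg/L: subtherapeutic.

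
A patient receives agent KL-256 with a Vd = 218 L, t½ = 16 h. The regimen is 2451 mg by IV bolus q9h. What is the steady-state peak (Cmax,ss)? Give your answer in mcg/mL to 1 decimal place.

k = ln2/t½ = ln2/16 ≈ 0.043322 h⁻¹; fraction remaining f = e^(−kτ) = e^(−0.043322×9) ≈ 0.6771.
At steady state, accumulation factor R = 1/(1 − e^(−kτ)) ≈ 3.0969.
Single-dose peak C₀ = D/Vd = 2451/218 ≈ 11.243 mcg/mL.
Steady-state peak Cmax,ss = C₀·R ≈ 11.243 × 3.0969 ≈ 34.818 mcg/mL.

34.8 mcg/mL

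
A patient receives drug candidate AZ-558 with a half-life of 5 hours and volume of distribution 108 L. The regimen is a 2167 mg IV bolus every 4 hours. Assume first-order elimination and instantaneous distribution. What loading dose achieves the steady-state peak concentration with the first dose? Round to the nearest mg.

f = (1/2)^(4/5) ≈ 0.574349; accumulation ratio R = 1/(1−f) ≈ 2.34934.
Loading dose to hit Cmax,ss on first dose: D_load = D_maint·R ≈ 2167 × 2.34934 ≈ 5091.02 mg.

5091 mg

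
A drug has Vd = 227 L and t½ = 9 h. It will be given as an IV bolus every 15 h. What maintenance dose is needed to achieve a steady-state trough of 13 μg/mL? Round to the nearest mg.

τ/t½ = 15/9 ≈ 1.6667, so f = (1/2)^(15/9) ≈ 0.314980.
Cmin,ss = (D/Vd)·f/(1−f), so D = Cmin,ss·Vd·(1−f)/f.
D = 13 × 227 × (1−f)/f ≈ 13 × 227 × 2.17480 ≈ 6417.83 mg.

6418 mg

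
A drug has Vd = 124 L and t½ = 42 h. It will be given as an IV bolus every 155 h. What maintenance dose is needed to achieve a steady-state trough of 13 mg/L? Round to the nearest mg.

τ/t½ = 155/42 ≈ 3.6905, so f = (1/2)^(155/42) ≈ 0.077456.
Cmin,ss = (D/Vd)·f/(1−f), so D = Cmin,ss·Vd·(1−f)/f.
D = 13 × 124 × (1−f)/f ≈ 13 × 124 × 11.91056 ≈ 19199.82 mg.

19200 mg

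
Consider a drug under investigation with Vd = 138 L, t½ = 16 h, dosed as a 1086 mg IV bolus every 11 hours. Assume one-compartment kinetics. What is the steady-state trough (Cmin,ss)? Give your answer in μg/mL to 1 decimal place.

k = ln2/t½ = ln2/16 ≈ 0.043322 h⁻¹; fraction remaining f = e^(−kτ) = e^(−0.043322×11) ≈ 0.6209.
Single-dose peak C₀ = D/Vd = 1086/138 ≈ 7.870 μg/mL.
Steady-state trough Cmin,ss = C₀·f/(1−f) ≈ 7.870 × 0.6209/0.3791 ≈ 12.890 μg/mL.

12.9 μg/mL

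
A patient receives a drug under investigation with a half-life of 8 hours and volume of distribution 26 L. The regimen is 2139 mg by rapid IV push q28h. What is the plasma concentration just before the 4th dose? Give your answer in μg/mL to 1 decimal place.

8.0 μg/mL

f = (1/2)^(τ/t½) = (1/2)^(28/8) ≈ 0.0884.
C₀ = D/Vd = 2139/26 ≈ 82.269 μg/mL.
Before the 4th dose, 3 doses have been given. Superposition: Cmin = C₀·(f + f² + … + f^3).
≈ 82.269 × (0.0884 + 0.0078 + 0.0007) ≈ 82.269 × 0.0969 ≈ 7.972 μg/mL.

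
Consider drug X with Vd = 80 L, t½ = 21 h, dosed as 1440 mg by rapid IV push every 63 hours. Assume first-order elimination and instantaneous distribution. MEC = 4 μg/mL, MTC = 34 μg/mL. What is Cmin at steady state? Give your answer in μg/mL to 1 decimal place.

2.6 μg/mL

The dosing interval is 3 half-lives, so f = 2^(−3) = 0.125.
At steady state, R = 1/(1 − 0.125) = 8/7.
Single-dose peak C₀ = D/Vd = 1440/80 = 18 μg/mL.
Steady-state peak Cmax,ss = C₀·R = 18 × 8/7 ≈ 20.571 μg/mL.
Steady-state trough Cmin,ss = Cmax,ss·f ≈ 20.571 × 0.125 ≈ 2.571 μg/mL.
Trough 2.6 μg/mL vs MEC 4 μg/mL: subtherapeutic.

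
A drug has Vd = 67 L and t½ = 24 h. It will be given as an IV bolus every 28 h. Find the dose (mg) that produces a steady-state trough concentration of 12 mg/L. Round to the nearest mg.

1001 mg

τ/t½ = 28/24 ≈ 1.1667, so f = (1/2)^(28/24) ≈ 0.445449.
Cmin,ss = (D/Vd)·f/(1−f), so D = Cmin,ss·Vd·(1−f)/f.
D = 12 × 67 × (1−f)/f ≈ 12 × 67 × 1.24493 ≈ 1000.92 mg.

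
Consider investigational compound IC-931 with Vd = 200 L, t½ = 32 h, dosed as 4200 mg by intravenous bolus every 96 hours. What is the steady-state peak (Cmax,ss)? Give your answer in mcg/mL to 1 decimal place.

The dosing interval is 3 half-lives, so f = 2^(−3) = 0.125.
Accumulation ratio R = 1/(1 − f) = 1/0.875 = 8/7.
Single-dose peak C₀ = D/Vd = 4200/200 = 21 mcg/mL.
Steady-state peak Cmax,ss = C₀·R = 21 × 8/7 ≈ 24.000 mcg/mL.

24.0 mcg/mL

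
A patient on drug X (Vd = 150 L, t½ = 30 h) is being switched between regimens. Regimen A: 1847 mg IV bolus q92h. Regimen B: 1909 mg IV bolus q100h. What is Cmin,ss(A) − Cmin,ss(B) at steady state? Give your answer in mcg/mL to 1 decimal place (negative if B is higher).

0.3 mcg/mL

Regimen A: f = (1/2)^(92/30) ≈ 0.1194; Cmin,ss = (1847/150)·f/(1−f) ≈ 1.670 mcg/mL.
Regimen B: f = (1/2)^(100/30) ≈ 0.0992; Cmin,ss = (1909/150)·f/(1−f) ≈ 1.402 mcg/mL.
Difference ≈ 1.670 − 1.402 ≈ 0.268 mcg/mL.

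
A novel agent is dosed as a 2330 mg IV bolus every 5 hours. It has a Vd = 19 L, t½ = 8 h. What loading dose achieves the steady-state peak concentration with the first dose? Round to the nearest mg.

f = (1/2)^(5/8) ≈ 0.648420; accumulation ratio R = 1/(1−f) ≈ 2.84430.
Loading dose to hit Cmax,ss on first dose: D_load = D_maint·R ≈ 2330 × 2.84430 ≈ 6627.22 mg.

6627 mg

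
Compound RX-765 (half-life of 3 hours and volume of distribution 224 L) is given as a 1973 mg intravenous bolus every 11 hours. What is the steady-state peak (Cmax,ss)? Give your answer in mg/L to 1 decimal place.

9.6 mg/L

τ/t½ = 11/3 ≈ 3.6667, so fraction remaining f = (1/2)^(11/3) ≈ 0.0787.
Accumulation ratio R = 1/(1 − f) ≈ 1/0.9213 ≈ 1.0854.
Single-dose peak C₀ = D/Vd = 1973/224 ≈ 8.808 mg/L.
Cmax,ss = C₀/(1 − f) ≈ 8.808/0.9213 ≈ 9.560 mg/L.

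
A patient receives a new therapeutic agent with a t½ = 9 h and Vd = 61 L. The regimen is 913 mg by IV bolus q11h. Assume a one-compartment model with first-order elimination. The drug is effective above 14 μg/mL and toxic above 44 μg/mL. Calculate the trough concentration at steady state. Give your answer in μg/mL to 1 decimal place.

11.2 μg/mL

Over one 11-h interval, 11/9 ≈ 1.2222 half-lives elapse, leaving f ≈ 0.4286 of each dose.
Each bolus raises the concentration by D/Vd = 913/61 ≈ 14.967 μg/mL.
Steady-state trough Cmin,ss = C₀·f/(1−f) ≈ 14.967 × 0.4286/0.5714 ≈ 11.227 μg/mL.
Trough 11.2 μg/mL vs MEC 14 μg/mL: subtherapeutic.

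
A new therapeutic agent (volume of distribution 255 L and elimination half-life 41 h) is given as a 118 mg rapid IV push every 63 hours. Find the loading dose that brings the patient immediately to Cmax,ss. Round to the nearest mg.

180 mg

f = (1/2)^(63/41) ≈ 0.344700; accumulation ratio R = 1/(1−f) ≈ 1.52602.
Loading dose to hit Cmax,ss on first dose: D_load = D_maint·R ≈ 118 × 1.52602 ≈ 180.07 mg.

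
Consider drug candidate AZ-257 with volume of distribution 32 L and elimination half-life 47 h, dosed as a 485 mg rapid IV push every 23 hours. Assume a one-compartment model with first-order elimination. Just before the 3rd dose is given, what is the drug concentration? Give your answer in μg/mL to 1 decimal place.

f = (1/2)^(τ/t½) = (1/2)^(23/47) ≈ 0.7123.
C₀ = D/Vd = 485/32 ≈ 15.156 μg/mL.
Before the 3rd dose, 2 doses have been given. Superposition: Cmin = C₀·(f + f²).
≈ 15.156 × (0.7123 + 0.5074) ≈ 15.156 × 1.2197 ≈ 18.486 μg/mL.

18.5 μg/mL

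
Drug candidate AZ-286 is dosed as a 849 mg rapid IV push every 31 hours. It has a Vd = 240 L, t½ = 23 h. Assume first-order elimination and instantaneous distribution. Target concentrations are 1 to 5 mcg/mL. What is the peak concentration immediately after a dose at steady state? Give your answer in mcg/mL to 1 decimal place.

5.8 mcg/mL

k = ln2/t½ = ln2/23 ≈ 0.030137 h⁻¹; fraction remaining f = e^(−kτ) = e^(−0.030137×31) ≈ 0.3929.
Accumulation ratio R = 1/(1 − f) ≈ 1/0.6071 ≈ 1.6472.
Single-dose peak C₀ = D/Vd = 849/240 ≈ 3.538 mcg/mL.
Steady-state peak Cmax,ss = C₀·R ≈ 3.538 × 1.6472 ≈ 5.828 mcg/mL.
Peak 5.8 mcg/mL vs MTC 5 mcg/mL: exceeds toxic threshold.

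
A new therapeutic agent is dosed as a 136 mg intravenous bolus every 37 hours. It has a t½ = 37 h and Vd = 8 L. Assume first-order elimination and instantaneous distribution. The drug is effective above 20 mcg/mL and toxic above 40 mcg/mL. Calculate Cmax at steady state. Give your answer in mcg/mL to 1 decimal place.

τ = 37 h = 1 half-life, so f = (1/2)^1 = 0.5.
Accumulation ratio R = 1/(1 − f) = 1/0.5 = 2/1.
Single-dose peak C₀ = D/Vd = 136/8 = 17 mcg/mL.
Steady-state peak Cmax,ss = C₀·R = 17 × 2/1 ≈ 34.000 mcg/mL.
Peak 34.0 mcg/mL vs MTC 40 mcg/mL: below toxic threshold.

34.0 mcg/mL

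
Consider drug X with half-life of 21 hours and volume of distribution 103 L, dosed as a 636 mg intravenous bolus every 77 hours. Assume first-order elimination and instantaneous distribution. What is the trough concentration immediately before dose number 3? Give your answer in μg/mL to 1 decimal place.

f = (1/2)^(τ/t½) = (1/2)^(77/21) ≈ 0.0787.
C₀ = D/Vd = 636/103 ≈ 6.175 μg/mL.
Before the 3rd dose, 2 doses have been given. Superposition: Cmin = C₀·(f + f²).
≈ 6.175 × (0.0787 + 0.0062) ≈ 6.175 × 0.0849 ≈ 0.524 μg/mL.

0.5 μg/mL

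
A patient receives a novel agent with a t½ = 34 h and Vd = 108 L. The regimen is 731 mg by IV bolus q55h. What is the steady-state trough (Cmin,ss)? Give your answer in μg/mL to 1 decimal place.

Over one 55-h interval, 55/34 ≈ 1.6176 half-lives elapse, leaving f ≈ 0.3259 of each dose.
Each bolus raises the concentration by D/Vd = 731/108 ≈ 6.769 μg/mL.
Steady-state trough Cmin,ss = C₀·f/(1−f) ≈ 6.769 × 0.3259/0.6741 ≈ 3.273 μg/mL.

3.3 μg/mL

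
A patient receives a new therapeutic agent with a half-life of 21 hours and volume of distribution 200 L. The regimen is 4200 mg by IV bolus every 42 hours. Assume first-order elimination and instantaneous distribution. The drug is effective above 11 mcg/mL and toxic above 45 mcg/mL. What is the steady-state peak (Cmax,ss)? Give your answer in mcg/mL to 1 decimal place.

28.0 mcg/mL

The dosing interval is 2 half-lives, so f = 2^(−2) = 0.25.
Accumulation ratio R = 1/(1 − f) = 1/0.75 = 4/3.
Single-dose peak C₀ = D/Vd = 4200/200 = 21 mcg/mL.
Steady-state peak Cmax,ss = C₀·R = 21 × 4/3 ≈ 28.000 mcg/mL.
Peak 28.0 mcg/mL vs MTC 45 mcg/mL: below toxic threshold.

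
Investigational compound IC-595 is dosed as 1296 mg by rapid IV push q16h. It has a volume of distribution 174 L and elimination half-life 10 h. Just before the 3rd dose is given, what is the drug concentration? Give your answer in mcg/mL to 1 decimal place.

3.3 mcg/mL

f = (1/2)^(τ/t½) = (1/2)^(16/10) ≈ 0.3299.
C₀ = D/Vd = 1296/174 ≈ 7.448 mcg/mL.
Before the 3rd dose, 2 doses have been given. Superposition: Cmin = C₀·(f + f²).
≈ 7.448 × (0.3299 + 0.1088) ≈ 7.448 × 0.4387 ≈ 3.267 mcg/mL.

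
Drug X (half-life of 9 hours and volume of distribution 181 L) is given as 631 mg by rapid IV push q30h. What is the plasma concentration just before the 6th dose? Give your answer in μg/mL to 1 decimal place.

0.4 μg/mL

f = (1/2)^(τ/t½) = (1/2)^(30/9) ≈ 0.0992.
C₀ = D/Vd = 631/181 ≈ 3.486 μg/mL.
Before the 6th dose, 5 doses have been given. Superposition: Cmin = C₀·(f + f² + … + f^5).
≈ 3.486 × (0.0992 + 0.0098 + 0.0010 + 0.0001 + 0.0000) ≈ 3.486 × 0.1101 ≈ 0.384 μg/mL.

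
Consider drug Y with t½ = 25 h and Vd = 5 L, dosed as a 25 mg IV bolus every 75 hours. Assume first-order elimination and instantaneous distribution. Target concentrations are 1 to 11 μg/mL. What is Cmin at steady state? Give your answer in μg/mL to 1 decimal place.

0.7 μg/mL

The dosing interval is 3 half-lives, so f = 2^(−3) = 0.125.
Accumulation ratio R = 1/(1 − f) = 1/0.875 = 8/7.
Single-dose peak C₀ = D/Vd = 25/5 = 5 μg/mL.
Steady-state peak Cmax,ss = C₀·R = 5 × 8/7 ≈ 5.714 μg/mL.
Steady-state trough Cmin,ss = Cmax,ss·f ≈ 5.714 × 0.125 ≈ 0.714 μg/mL.
Trough 0.7 μg/mL vs MEC 1 μg/mL: subtherapeutic.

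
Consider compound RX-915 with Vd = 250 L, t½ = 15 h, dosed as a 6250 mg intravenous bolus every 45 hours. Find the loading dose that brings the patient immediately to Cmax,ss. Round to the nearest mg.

f = (1/2)^(45/15) ≈ 0.125000; accumulation ratio R = 1/(1−f) ≈ 1.14286.
Loading dose to hit Cmax,ss on first dose: D_load = D_maint·R ≈ 6250 × 1.14286 ≈ 7142.88 mg.

7143 mg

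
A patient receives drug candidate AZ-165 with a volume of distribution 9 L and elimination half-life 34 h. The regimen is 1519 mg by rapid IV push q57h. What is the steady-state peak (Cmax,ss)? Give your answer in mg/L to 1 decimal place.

τ/t½ = 57/34 ≈ 1.6765, so fraction remaining f = (1/2)^(57/34) ≈ 0.3128.
Accumulation ratio R = 1/(1 − f) ≈ 1/0.6872 ≈ 1.4552.
Each bolus raises the concentration by D/Vd = 1519/9 ≈ 168.778 mg/L.
Steady-state peak Cmax,ss = C₀·R ≈ 168.778 × 1.4552 ≈ 245.606 mg/L.

245.6 mg/L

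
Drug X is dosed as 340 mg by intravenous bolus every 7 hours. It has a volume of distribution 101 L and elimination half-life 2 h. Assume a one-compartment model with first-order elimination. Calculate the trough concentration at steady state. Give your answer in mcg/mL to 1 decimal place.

0.3 mcg/mL

Over one 7-h interval, 7/2 ≈ 3.5 half-lives elapse, leaving f ≈ 0.0884 of each dose.
Accumulation ratio R = 1/(1 − f) ≈ 1/0.9116 ≈ 1.0970.
Single-dose peak C₀ = D/Vd = 340/101 ≈ 3.366 mcg/mL.
Steady-state peak Cmax,ss = C₀·R ≈ 3.366 × 1.0970 ≈ 3.693 mcg/mL.
Steady-state trough Cmin,ss = Cmax,ss·f ≈ 3.693 × 0.0884 ≈ 0.326 mcg/mL.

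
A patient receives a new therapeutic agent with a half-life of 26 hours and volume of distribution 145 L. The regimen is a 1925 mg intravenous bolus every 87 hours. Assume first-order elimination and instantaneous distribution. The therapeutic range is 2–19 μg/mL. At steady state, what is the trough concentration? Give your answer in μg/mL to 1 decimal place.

τ/t½ = 87/26 ≈ 3.3462, so fraction remaining f = (1/2)^(87/26) ≈ 0.0983.
Accumulation ratio R = 1/(1 − f) ≈ 1/0.9017 ≈ 1.1090.
Single-dose peak C₀ = D/Vd = 1925/145 ≈ 13.276 μg/mL.
Cmax,ss = C₀/(1 − f) ≈ 13.276/0.9017 ≈ 14.723 μg/mL.
One interval later, Cmin,ss = Cmax,ss·e^(−kτ) ≈ 14.723 × 0.0983 ≈ 1.447 μg/mL.
Trough 1.4 μg/mL vs MEC 2 μg/mL: subtherapeutic.

1.4 μg/mL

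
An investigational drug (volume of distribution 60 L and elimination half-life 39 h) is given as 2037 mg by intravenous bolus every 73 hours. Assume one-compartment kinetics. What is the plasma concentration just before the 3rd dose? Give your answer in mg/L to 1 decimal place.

11.8 mg/L

f = (1/2)^(τ/t½) = (1/2)^(73/39) ≈ 0.2732.
C₀ = D/Vd = 2037/60 ≈ 33.950 mg/L.
Before the 3rd dose, 2 doses have been given. Superposition: Cmin = C₀·(f + f²).
≈ 33.950 × (0.2732 + 0.0746) ≈ 33.950 × 0.3478 ≈ 11.808 mg/L.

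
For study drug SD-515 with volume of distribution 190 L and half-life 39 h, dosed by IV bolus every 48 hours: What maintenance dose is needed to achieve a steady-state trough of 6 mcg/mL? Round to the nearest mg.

τ/t½ = 48/39 ≈ 1.2308, so f = (1/2)^(48/39) ≈ 0.426090.
Cmin,ss = (D/Vd)·f/(1−f), so D = Cmin,ss·Vd·(1−f)/f.
D = 6 × 190 × (1−f)/f ≈ 6 × 190 × 1.34692 ≈ 1535.49 mg.

1535 mg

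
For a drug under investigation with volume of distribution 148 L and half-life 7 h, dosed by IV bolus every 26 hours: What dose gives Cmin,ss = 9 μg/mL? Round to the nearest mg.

16151 mg

τ/t½ = 26/7 ≈ 3.7143, so f = (1/2)^(26/7) ≈ 0.076188.
Cmin,ss = (D/Vd)·f/(1−f), so D = Cmin,ss·Vd·(1−f)/f.
D = 9 × 148 × (1−f)/f ≈ 9 × 148 × 12.12543 ≈ 16151.07 mg.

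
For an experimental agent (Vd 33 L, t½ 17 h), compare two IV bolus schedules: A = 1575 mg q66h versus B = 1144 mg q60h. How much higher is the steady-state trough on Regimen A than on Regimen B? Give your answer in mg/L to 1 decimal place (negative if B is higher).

0.2 mg/L

Regimen A: f = (1/2)^(66/17) ≈ 0.0678; Cmin,ss = (1575/33)·f/(1−f) ≈ 3.471 mg/L.
Regimen B: f = (1/2)^(60/17) ≈ 0.0866; Cmin,ss = (1144/33)·f/(1−f) ≈ 3.287 mg/L.
Difference ≈ 3.471 − 3.287 ≈ 0.184 mg/L.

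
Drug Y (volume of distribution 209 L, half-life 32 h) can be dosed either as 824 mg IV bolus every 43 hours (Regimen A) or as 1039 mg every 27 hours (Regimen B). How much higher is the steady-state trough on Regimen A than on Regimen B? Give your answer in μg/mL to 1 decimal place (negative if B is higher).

-3.7 μg/mL

Regimen A: f = (1/2)^(43/32) ≈ 0.3940; Cmin,ss = (824/209)·f/(1−f) ≈ 2.563 μg/mL.
Regimen B: f = (1/2)^(27/32) ≈ 0.5572; Cmin,ss = (1039/209)·f/(1−f) ≈ 6.256 μg/mL.
Difference ≈ 2.563 − 6.256 ≈ -3.693 μg/mL.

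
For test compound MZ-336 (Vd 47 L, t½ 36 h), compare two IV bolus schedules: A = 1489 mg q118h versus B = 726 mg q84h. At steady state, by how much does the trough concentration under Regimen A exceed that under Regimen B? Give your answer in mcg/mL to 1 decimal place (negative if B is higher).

-0.2 mcg/mL

Regimen A: f = (1/2)^(118/36) ≈ 0.1031; Cmin,ss = (1489/47)·f/(1−f) ≈ 3.642 mcg/mL.
Regimen B: f = (1/2)^(84/36) ≈ 0.1984; Cmin,ss = (726/47)·f/(1−f) ≈ 3.823 mcg/mL.
Difference ≈ 3.642 − 3.823 ≈ -0.181 mcg/mL.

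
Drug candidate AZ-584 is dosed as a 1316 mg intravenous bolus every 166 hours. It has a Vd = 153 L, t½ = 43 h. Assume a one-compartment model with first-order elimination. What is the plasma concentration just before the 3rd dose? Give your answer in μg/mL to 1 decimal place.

f = (1/2)^(τ/t½) = (1/2)^(166/43) ≈ 0.0688.
C₀ = D/Vd = 1316/153 ≈ 8.601 μg/mL.
Before the 3rd dose, 2 doses have been given. Superposition: Cmin = C₀·(f + f²).
≈ 8.601 × (0.0688 + 0.0047) ≈ 8.601 × 0.0735 ≈ 0.632 μg/mL.

0.6 μg/mL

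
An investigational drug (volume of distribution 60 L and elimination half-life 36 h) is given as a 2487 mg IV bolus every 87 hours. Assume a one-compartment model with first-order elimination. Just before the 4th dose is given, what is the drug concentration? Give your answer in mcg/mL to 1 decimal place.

f = (1/2)^(τ/t½) = (1/2)^(87/36) ≈ 0.1873.
C₀ = D/Vd = 2487/60 ≈ 41.450 mcg/mL.
Before the 4th dose, 3 doses have been given. Superposition: Cmin = C₀·(f + f² + … + f^3).
≈ 41.450 × (0.1873 + 0.0351 + 0.0066) ≈ 41.450 × 0.2290 ≈ 9.492 mcg/mL.

9.5 mcg/mL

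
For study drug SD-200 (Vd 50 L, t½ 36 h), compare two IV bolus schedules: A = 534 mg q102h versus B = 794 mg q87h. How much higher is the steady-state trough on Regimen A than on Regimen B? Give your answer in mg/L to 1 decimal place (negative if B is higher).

Regimen A: f = (1/2)^(102/36) ≈ 0.1403; Cmin,ss = (534/50)·f/(1−f) ≈ 1.743 mg/L.
Regimen B: f = (1/2)^(87/36) ≈ 0.1873; Cmin,ss = (794/50)·f/(1−f) ≈ 3.660 mg/L.
Difference ≈ 1.743 − 3.660 ≈ -1.917 mg/L.

-1.9 mg/L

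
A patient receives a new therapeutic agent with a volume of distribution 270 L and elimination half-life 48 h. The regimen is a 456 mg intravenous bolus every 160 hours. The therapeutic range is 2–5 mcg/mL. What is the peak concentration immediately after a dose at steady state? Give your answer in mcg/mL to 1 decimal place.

1.9 mcg/mL

Over one 160-h interval, 160/48 ≈ 3.3333 half-lives elapse, leaving f ≈ 0.0992 of each dose.
Accumulation ratio R = 1/(1 − f) ≈ 1/0.9008 ≈ 1.1101.
Single-dose peak C₀ = D/Vd = 456/270 ≈ 1.689 mcg/mL.
Steady-state peak Cmax,ss = C₀·R ≈ 1.689 × 1.1101 ≈ 1.875 mcg/mL.
Peak 1.9 mcg/mL vs MTC 5 mcg/mL: below toxic threshold.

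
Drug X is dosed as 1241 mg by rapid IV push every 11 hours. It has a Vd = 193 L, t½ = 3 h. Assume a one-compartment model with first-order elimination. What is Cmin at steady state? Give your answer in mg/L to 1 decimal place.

0.5 mg/L

τ/t½ = 11/3 ≈ 3.6667, so fraction remaining f = (1/2)^(11/3) ≈ 0.0787.
Accumulation ratio R = 1/(1 − f) ≈ 1/0.9213 ≈ 1.0854.
Each bolus raises the concentration by D/Vd = 1241/193 ≈ 6.430 mg/L.
Cmax,ss = C₀/(1 − f) ≈ 6.430/0.9213 ≈ 6.979 mg/L.
One interval later, Cmin,ss = Cmax,ss·e^(−kτ) ≈ 6.979 × 0.0787 ≈ 0.549 mg/L.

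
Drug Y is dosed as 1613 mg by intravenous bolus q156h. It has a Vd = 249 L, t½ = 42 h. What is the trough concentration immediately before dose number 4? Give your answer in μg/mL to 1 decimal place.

f = (1/2)^(τ/t½) = (1/2)^(156/42) ≈ 0.0762.
C₀ = D/Vd = 1613/249 ≈ 6.478 μg/mL.
Before the 4th dose, 3 doses have been given. Superposition: Cmin = C₀·(f + f² + … + f^3).
≈ 6.478 × (0.0762 + 0.0058 + 0.0004) ≈ 6.478 × 0.0824 ≈ 0.534 μg/mL.

0.5 μg/mL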